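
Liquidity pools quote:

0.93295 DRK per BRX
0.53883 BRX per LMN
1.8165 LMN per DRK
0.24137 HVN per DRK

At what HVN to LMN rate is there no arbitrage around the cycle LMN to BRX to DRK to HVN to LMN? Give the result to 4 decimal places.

8.2415

Known legs of the cycle: 0.53883 × 0.93295 × 0.24137 = 0.121337048624445
For no arbitrage the full-cycle product must be 1, so the missing rate is 1 / 0.121337048624445 ≈ 8.241506.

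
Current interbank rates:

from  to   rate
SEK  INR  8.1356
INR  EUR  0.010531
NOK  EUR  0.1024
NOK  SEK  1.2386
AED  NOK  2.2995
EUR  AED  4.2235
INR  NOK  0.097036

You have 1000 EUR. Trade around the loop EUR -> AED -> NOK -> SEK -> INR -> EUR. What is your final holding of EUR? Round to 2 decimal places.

1000 EUR × 4.2235 = 4223.5 AED
4223.5 AED × 2.2995 = 9711.93825 NOK
9711.93825 NOK × 1.2386 = 12029.20671645 SEK
12029.20671645 SEK × 8.1356 = 97864.81416235062 INR
97864.81416235062 INR × 0.010531 = 1030.61435794371437922 EUR

1030.61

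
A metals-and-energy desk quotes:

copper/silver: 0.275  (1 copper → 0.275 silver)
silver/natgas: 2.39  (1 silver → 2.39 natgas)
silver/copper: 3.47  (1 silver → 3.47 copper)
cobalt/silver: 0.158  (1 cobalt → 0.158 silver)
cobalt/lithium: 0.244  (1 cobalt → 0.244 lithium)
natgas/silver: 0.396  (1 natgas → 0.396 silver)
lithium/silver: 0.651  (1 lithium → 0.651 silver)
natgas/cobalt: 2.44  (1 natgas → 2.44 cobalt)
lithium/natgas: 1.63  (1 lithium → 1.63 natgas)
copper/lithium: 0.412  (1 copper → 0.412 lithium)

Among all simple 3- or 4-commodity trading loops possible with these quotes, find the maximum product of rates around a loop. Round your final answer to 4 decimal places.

0.9704

cobalt→lithium→natgas→cobalt: 0.244 × 1.63 × 2.44 = 0.97044
copper→lithium→silver→copper: 0.412 × 0.651 × 3.47 = 0.93070
cobalt→lithium→silver→natgas→cobalt: 0.244 × 0.651 × 2.39 × 2.44 = 0.92631
copper→lithium→natgas→silver→copper: 0.412 × 1.63 × 0.396 × 3.47 = 0.92280
cobalt→silver→natgas→cobalt: 0.158 × 2.39 × 2.44 = 0.92139
Maximum is cobalt→lithium→natgas→cobalt at 0.9704; no arbitrage — every cycle loses value.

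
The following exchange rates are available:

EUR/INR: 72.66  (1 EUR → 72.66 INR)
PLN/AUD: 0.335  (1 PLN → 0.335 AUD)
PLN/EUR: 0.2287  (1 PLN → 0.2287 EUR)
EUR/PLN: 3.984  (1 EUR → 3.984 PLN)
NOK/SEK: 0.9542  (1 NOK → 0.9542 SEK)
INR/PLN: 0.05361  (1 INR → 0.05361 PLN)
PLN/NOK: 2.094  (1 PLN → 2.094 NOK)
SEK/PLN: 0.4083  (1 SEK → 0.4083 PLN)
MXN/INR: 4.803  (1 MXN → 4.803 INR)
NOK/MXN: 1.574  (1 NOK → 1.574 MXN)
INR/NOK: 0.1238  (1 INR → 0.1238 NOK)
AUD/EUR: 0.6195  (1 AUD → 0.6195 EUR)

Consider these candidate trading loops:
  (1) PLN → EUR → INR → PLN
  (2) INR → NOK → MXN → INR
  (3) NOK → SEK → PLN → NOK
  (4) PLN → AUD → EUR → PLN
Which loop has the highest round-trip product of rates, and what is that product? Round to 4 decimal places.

(1) 0.2287 × 72.66 × 0.05361 = 0.89086
(2) 0.1238 × 1.574 × 4.803 = 0.93592
(3) 0.9542 × 0.4083 × 2.094 = 0.81582
(4) 0.335 × 0.6195 × 3.984 = 0.82681
Highest is cycle (2) at 0.9359 (≤1, no arbitrage).

0.9359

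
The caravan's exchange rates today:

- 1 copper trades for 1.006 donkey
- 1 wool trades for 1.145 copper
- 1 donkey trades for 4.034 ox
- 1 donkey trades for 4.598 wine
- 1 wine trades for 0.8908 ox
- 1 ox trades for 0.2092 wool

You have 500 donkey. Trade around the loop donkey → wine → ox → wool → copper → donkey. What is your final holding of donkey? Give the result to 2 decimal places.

500 donkey × 4.598 = 2299 wine
2299 wine × 0.8908 = 2047.9492 ox
2047.9492 ox × 0.2092 = 428.43097264 wool
428.43097264 wool × 1.145 = 490.5534636728 copper
490.5534636728 copper × 1.006 = 493.4967844548368 donkey

493.50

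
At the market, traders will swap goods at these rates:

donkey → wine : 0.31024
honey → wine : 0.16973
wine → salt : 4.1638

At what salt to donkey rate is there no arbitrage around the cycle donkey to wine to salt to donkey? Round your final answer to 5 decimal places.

Known legs of the cycle: 0.31024 × 4.1638 = 1.291777312
For no arbitrage the full-cycle product must be 1, so the missing rate is 1 / 1.291777312 ≈ 0.7741272.

0.77413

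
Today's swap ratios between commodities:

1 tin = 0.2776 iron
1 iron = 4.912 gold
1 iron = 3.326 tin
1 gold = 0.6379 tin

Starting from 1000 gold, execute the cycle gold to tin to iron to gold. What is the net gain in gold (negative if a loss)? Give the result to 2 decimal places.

-130.18

1000 gold × 0.6379 = 637.9 tin
637.9 tin × 0.2776 = 177.08104 iron
177.08104 iron × 4.912 = 869.82206848 gold
Net change: 869.82206848 − 1000 = -130.17793152 gold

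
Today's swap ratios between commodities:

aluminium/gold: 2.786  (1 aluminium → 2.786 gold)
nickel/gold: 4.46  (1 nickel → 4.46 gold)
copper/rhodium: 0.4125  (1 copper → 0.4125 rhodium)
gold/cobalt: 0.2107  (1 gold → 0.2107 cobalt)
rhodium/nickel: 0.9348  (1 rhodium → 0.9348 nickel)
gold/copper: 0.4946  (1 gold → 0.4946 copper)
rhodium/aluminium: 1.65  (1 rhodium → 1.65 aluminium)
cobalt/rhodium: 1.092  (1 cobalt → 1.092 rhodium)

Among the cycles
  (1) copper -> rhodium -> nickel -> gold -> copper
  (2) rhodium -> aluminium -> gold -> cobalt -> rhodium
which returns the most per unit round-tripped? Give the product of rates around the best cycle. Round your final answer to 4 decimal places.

(1) 0.4125 × 0.9348 × 4.46 × 0.4946 = 0.85061
(2) 1.65 × 2.786 × 0.2107 × 1.092 = 1.05767
Highest is cycle (2) at 1.0577 (>1, arbitrage).

1.0577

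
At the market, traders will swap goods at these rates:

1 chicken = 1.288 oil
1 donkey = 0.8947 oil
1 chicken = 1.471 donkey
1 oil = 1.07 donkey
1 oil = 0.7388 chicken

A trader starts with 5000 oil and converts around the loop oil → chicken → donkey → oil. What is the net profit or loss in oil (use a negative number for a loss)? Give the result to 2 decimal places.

5000 oil × 0.7388 = 3694 chicken
3694 chicken × 1.471 = 5433.874 donkey
5433.874 donkey × 0.8947 = 4861.6870678 oil
Net change: 4861.6870678 − 5000 = -138.3129322 oil

-138.31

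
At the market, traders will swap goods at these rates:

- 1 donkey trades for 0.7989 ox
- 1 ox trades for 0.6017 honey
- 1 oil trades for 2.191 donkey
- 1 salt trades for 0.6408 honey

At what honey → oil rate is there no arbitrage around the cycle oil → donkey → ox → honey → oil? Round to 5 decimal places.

0.94948

Known legs of the cycle: 2.191 × 0.7989 × 0.6017 = 1.05320960283
For no arbitrage the full-cycle product must be 1, so the missing rate is 1 / 1.05320960283 ≈ 0.9494786.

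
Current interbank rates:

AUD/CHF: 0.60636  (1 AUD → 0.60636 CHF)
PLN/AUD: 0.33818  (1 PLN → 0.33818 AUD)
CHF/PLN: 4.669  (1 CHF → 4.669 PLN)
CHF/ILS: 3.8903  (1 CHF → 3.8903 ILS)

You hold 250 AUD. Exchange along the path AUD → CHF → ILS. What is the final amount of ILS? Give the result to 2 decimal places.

250 AUD × 0.60636 = 151.59 CHF
151.59 CHF × 3.8903 = 589.730577 ILS

589.73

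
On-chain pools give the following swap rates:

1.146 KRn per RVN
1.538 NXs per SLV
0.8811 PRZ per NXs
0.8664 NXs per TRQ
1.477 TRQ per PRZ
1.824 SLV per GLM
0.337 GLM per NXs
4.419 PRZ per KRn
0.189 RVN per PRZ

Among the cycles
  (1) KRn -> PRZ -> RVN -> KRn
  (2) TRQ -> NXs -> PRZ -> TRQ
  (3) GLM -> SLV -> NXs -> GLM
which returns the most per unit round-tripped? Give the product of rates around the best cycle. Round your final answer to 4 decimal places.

1.1275

(1) 4.419 × 0.189 × 1.146 = 0.95713
(2) 0.8664 × 0.8811 × 1.477 = 1.12752
(3) 1.824 × 1.538 × 0.337 = 0.94539
Highest is cycle (2) at 1.1275 (>1, arbitrage).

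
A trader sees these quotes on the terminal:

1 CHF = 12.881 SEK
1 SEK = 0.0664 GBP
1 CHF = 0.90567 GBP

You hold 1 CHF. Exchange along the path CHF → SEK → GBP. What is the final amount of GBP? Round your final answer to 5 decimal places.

1 CHF × 12.881 = 12.881 SEK
12.881 SEK × 0.0664 = 0.8552984 GBP

0.85530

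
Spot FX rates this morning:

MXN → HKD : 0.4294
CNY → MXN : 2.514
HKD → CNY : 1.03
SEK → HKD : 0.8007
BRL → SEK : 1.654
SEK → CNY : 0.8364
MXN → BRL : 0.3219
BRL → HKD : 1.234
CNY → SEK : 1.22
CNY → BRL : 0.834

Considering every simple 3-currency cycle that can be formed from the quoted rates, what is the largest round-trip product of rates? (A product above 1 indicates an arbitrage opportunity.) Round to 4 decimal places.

CNY→BRL→SEK→CNY: 0.834 × 1.654 × 0.8364 = 1.15376
CNY→MXN→HKD→CNY: 2.514 × 0.4294 × 1.03 = 1.11190
CNY→BRL→HKD→CNY: 0.834 × 1.234 × 1.03 = 1.06003
CNY→SEK→HKD→CNY: 1.22 × 0.8007 × 1.03 = 1.00616
Maximum is CNY→BRL→SEK→CNY at 1.1538; arbitrage exists.

1.1538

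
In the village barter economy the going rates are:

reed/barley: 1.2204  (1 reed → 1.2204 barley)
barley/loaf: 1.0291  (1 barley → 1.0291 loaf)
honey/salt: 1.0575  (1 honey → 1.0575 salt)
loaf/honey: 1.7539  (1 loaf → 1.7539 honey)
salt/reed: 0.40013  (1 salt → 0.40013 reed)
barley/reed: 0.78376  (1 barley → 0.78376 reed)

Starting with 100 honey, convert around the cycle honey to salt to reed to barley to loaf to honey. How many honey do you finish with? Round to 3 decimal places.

100 honey × 1.0575 = 105.75 salt
105.75 salt × 0.40013 = 42.3137475 reed
42.3137475 reed × 1.2204 = 51.639697449 barley
51.639697449 barley × 1.0291 = 53.1424126447659 loaf
53.1424126447659 loaf × 1.7539 = 93.20647753765491201 honey

93.206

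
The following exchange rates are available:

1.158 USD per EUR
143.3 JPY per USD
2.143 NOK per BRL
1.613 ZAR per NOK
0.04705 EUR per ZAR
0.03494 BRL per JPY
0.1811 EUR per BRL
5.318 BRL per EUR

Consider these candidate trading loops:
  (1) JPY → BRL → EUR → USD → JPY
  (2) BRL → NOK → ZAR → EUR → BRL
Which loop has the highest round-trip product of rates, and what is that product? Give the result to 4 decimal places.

(1) 0.03494 × 0.1811 × 1.158 × 143.3 = 1.05002
(2) 2.143 × 1.613 × 0.04705 × 5.318 = 0.86490
Highest is cycle (1) at 1.0500 (>1, arbitrage).

1.0500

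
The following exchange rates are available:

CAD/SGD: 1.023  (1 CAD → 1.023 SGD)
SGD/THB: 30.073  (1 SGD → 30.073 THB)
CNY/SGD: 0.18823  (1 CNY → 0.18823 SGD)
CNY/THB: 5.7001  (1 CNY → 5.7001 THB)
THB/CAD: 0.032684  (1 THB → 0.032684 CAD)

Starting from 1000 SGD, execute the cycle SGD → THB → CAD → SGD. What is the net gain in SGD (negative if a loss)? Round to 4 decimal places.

1000 SGD × 30.073 = 30073 THB
30073 THB × 0.032684 = 982.905932 CAD
982.905932 CAD × 1.023 = 1005.512768436 SGD
Net change: 1005.512768436 − 1000 = 5.512768436 SGD

5.5128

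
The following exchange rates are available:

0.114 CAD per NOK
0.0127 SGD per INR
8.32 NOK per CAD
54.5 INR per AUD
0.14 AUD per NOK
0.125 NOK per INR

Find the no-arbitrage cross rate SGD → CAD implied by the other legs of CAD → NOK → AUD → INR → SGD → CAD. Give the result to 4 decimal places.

1.2404

Known legs of the cycle: 8.32 × 0.14 × 54.5 × 0.0127 = 0.80621632
For no arbitrage the full-cycle product must be 1, so the missing rate is 1 / 0.80621632 ≈ 1.240362.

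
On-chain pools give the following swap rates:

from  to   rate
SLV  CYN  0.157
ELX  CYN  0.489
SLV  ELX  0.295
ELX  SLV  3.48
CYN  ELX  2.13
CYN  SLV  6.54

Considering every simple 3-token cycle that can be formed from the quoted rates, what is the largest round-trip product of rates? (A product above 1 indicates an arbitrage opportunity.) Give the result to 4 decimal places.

1.1637

CYN→ELX→SLV→CYN: 2.13 × 3.48 × 0.157 = 1.16375
CYN→SLV→ELX→CYN: 6.54 × 0.295 × 0.489 = 0.94343
Maximum is CYN→ELX→SLV→CYN at 1.1637; arbitrage exists.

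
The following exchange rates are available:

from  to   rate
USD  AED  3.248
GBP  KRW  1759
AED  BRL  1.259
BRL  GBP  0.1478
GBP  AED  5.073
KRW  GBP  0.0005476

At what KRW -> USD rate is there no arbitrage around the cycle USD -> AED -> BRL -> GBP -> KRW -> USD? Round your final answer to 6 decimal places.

Known legs of the cycle: 3.248 × 1.259 × 0.1478 × 1759 = 1063.1193532064
For no arbitrage the full-cycle product must be 1, so the missing rate is 1 / 1063.1193532064 ≈ 0.00094063.

0.000941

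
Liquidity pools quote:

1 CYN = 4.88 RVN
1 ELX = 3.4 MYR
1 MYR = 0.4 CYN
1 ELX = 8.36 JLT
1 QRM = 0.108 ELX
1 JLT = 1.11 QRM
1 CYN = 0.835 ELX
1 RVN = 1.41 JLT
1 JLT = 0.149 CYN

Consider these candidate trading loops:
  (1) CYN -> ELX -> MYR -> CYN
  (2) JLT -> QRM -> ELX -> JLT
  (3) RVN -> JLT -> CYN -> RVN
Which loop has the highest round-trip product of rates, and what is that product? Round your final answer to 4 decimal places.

(1) 0.835 × 3.4 × 0.4 = 1.13560
(2) 1.11 × 0.108 × 8.36 = 1.00220
(3) 1.41 × 0.149 × 4.88 = 1.02524
Highest is cycle (1) at 1.1356 (>1, arbitrage).

1.1356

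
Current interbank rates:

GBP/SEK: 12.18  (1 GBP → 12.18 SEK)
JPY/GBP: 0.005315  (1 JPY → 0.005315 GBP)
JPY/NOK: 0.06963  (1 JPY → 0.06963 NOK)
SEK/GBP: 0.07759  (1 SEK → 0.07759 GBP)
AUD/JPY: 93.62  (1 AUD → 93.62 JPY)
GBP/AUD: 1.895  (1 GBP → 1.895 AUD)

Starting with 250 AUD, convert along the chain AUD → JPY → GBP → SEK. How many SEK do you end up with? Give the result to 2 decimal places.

1515.16

250 AUD × 93.62 = 23405 JPY
23405 JPY × 0.005315 = 124.397575 GBP
124.397575 GBP × 12.18 = 1515.1624635 SEK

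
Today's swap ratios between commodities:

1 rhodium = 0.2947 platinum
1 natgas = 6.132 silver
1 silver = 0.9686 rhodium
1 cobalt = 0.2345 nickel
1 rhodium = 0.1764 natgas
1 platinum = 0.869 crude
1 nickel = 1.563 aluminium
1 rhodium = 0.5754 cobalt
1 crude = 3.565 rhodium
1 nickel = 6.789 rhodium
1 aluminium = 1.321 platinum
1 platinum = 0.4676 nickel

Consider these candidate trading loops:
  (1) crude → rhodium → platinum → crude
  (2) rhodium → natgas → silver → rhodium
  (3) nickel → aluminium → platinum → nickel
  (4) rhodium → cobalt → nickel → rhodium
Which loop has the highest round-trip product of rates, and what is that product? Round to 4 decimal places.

1.0477

(1) 3.565 × 0.2947 × 0.869 = 0.91298
(2) 0.1764 × 6.132 × 0.9686 = 1.04772
(3) 1.563 × 1.321 × 0.4676 = 0.96546
(4) 0.5754 × 0.2345 × 6.789 = 0.91605
Highest is cycle (2) at 1.0477 (>1, arbitrage).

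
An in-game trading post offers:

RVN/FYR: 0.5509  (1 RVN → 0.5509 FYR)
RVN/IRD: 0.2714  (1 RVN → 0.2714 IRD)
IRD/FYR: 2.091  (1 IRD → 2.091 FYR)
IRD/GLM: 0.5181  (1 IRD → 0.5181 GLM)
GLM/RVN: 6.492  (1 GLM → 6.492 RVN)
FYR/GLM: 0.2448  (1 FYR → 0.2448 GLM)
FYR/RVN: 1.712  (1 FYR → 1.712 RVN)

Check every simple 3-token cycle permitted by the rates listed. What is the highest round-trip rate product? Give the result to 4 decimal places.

0.9716

FYR→RVN→IRD→FYR: 1.712 × 0.2714 × 2.091 = 0.97156
IRD→GLM→RVN→IRD: 0.5181 × 6.492 × 0.2714 = 0.91286
FYR→GLM→RVN→FYR: 0.2448 × 6.492 × 0.5509 = 0.87551
Maximum is FYR→RVN→IRD→FYR at 0.9716; no arbitrage — every cycle loses value.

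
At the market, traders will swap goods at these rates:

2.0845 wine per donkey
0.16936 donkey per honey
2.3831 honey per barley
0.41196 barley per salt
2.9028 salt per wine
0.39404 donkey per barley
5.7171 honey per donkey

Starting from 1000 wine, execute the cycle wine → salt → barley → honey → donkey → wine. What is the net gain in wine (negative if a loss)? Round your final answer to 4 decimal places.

1000 wine × 2.9028 = 2902.8 salt
2902.8 salt × 0.41196 = 1195.837488 barley
1195.837488 barley × 2.3831 = 2849.8003176528 honey
2849.8003176528 honey × 0.16936 = 482.642181797678208 donkey
482.642181797678208 donkey × 2.0845 = 1006.067627957260224576 wine
Net change: 1006.067627957260224576 − 1000 = 6.067627957260224576 wine

6.0676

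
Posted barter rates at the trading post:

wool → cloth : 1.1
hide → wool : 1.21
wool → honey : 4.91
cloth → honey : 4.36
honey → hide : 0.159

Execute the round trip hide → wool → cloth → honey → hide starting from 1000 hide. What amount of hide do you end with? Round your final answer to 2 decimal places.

1000 hide × 1.21 = 1210 wool
1210 wool × 1.1 = 1331 cloth
1331 cloth × 4.36 = 5803.16 honey
5803.16 honey × 0.159 = 922.70244 hide

922.70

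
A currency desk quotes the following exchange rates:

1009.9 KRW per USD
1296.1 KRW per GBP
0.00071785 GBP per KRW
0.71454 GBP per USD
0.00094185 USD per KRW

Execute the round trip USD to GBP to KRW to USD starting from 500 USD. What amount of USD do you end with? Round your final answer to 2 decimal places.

436.13

500 USD × 0.71454 = 357.27 GBP
357.27 GBP × 1296.1 = 463057.647 KRW
463057.647 KRW × 0.00094185 = 436.13084482695 USD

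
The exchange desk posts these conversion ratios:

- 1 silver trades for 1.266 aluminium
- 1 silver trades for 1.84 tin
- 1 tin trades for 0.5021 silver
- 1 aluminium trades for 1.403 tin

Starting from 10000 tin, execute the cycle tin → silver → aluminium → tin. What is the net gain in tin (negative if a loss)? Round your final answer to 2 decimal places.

-1081.71

10000 tin × 0.5021 = 5021 silver
5021 silver × 1.266 = 6356.586 aluminium
6356.586 aluminium × 1.403 = 8918.290158 tin
Net change: 8918.290158 − 10000 = -1081.709842 tin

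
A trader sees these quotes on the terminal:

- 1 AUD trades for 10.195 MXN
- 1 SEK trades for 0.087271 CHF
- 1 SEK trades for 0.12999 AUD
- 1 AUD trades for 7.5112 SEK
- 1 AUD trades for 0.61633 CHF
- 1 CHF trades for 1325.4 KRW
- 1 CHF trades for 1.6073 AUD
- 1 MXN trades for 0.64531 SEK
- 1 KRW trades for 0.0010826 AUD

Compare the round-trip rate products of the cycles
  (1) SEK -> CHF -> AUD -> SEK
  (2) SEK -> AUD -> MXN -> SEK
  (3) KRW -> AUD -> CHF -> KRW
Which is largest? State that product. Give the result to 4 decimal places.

(1) 0.087271 × 1.6073 × 7.5112 = 1.05360
(2) 0.12999 × 10.195 × 0.64531 = 0.85520
(3) 0.0010826 × 0.61633 × 1325.4 = 0.88436
Highest is cycle (1) at 1.0536 (>1, arbitrage).

1.0536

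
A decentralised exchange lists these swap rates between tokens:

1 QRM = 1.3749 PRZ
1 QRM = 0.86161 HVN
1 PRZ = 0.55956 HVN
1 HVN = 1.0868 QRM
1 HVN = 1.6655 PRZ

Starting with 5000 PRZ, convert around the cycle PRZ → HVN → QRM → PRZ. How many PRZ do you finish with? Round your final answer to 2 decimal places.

5000 PRZ × 0.55956 = 2797.8 HVN
2797.8 HVN × 1.0868 = 3040.64904 QRM
3040.64904 QRM × 1.3749 = 4180.588365096 PRZ

4180.59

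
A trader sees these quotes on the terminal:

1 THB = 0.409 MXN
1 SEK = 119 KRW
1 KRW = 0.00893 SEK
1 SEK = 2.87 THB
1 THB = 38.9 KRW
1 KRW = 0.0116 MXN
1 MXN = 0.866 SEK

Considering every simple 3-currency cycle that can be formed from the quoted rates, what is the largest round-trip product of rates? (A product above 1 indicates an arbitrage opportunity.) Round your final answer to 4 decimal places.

MXN→SEK→KRW→MXN: 0.866 × 119 × 0.0116 = 1.19543
MXN→SEK→THB→MXN: 0.866 × 2.87 × 0.409 = 1.01654
SEK→THB→KRW→SEK: 2.87 × 38.9 × 0.00893 = 0.99697
Maximum is MXN→SEK→KRW→MXN at 1.1954; arbitrage exists.

1.1954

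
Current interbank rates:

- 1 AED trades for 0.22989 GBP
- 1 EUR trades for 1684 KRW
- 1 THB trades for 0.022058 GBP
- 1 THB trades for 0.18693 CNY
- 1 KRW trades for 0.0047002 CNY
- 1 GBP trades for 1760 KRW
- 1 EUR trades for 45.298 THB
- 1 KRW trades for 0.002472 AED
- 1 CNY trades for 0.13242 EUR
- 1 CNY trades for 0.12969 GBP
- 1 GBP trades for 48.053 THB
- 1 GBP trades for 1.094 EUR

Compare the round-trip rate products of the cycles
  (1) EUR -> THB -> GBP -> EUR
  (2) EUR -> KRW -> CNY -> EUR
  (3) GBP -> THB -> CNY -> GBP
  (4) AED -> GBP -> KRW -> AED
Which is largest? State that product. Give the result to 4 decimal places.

1.1649

(1) 45.298 × 0.022058 × 1.094 = 1.09311
(2) 1684 × 0.0047002 × 0.13242 = 1.04812
(3) 48.053 × 0.18693 × 0.12969 = 1.16495
(4) 0.22989 × 1760 × 0.002472 = 1.00019
Highest is cycle (3) at 1.1649 (>1, arbitrage).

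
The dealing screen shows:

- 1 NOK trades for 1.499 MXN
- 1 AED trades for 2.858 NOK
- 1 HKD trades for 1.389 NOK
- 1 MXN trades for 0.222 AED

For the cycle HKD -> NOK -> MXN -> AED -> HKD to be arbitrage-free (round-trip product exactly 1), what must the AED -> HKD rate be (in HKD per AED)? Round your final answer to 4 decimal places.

2.1634

Known legs of the cycle: 1.389 × 1.499 × 0.222 = 0.462228642
For no arbitrage the full-cycle product must be 1, so the missing rate is 1 / 0.462228642 ≈ 2.163431.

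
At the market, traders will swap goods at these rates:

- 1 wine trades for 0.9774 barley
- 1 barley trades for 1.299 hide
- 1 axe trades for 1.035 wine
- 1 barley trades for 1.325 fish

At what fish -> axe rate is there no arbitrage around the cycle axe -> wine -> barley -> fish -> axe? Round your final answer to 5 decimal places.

0.74606

Known legs of the cycle: 1.035 × 0.9774 × 1.325 = 1.340381925
For no arbitrage the full-cycle product must be 1, so the missing rate is 1 / 1.340381925 ≈ 0.7460560.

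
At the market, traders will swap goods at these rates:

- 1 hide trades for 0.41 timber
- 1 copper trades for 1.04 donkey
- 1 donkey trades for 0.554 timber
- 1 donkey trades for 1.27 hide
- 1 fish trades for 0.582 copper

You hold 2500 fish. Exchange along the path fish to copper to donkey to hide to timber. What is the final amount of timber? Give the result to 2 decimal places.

2500 fish × 0.582 = 1455 copper
1455 copper × 1.04 = 1513.2 donkey
1513.2 donkey × 1.27 = 1921.764 hide
1921.764 hide × 0.41 = 787.92324 timber

787.92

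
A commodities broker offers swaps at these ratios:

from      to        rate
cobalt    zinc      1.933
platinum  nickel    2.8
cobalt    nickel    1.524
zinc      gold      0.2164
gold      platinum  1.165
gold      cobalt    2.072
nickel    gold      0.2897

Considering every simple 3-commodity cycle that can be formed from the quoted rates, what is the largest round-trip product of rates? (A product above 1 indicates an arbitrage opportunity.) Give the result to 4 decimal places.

nickel→gold→platinum→nickel: 0.2897 × 1.165 × 2.8 = 0.94500
nickel→gold→cobalt→nickel: 0.2897 × 2.072 × 1.524 = 0.91479
cobalt→zinc→gold→cobalt: 1.933 × 0.2164 × 2.072 = 0.86672
Maximum is nickel→gold→platinum→nickel at 0.9450; no arbitrage — every cycle loses value.

0.9450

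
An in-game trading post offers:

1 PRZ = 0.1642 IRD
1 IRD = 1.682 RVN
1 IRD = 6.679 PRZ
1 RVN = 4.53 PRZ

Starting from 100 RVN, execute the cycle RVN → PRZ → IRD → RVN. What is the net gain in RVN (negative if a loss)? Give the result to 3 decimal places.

25.112

100 RVN × 4.53 = 453 PRZ
453 PRZ × 0.1642 = 74.3826 IRD
74.3826 IRD × 1.682 = 125.1115332 RVN
Net change: 125.1115332 − 100 = 25.1115332 RVN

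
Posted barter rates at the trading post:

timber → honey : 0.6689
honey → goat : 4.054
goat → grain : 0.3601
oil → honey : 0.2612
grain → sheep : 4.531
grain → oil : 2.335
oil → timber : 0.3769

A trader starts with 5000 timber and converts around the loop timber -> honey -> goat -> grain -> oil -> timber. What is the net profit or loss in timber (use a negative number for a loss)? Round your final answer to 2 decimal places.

-703.14

5000 timber × 0.6689 = 3344.5 honey
3344.5 honey × 4.054 = 13558.603 goat
13558.603 goat × 0.3601 = 4882.4529403 grain
4882.4529403 grain × 2.335 = 11400.5276156005 oil
11400.5276156005 oil × 0.3769 = 4296.85885831982845 timber
Net change: 4296.85885831982845 − 5000 = -703.14114168017155 timber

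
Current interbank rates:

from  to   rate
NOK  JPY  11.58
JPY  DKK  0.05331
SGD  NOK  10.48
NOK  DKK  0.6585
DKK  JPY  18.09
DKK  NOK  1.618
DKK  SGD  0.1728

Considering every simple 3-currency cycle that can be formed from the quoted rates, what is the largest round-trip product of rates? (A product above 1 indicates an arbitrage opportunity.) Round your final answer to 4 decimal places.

NOK→DKK→SGD→NOK: 0.6585 × 0.1728 × 10.48 = 1.19251
NOK→JPY→DKK→NOK: 11.58 × 0.05331 × 1.618 = 0.99884
Maximum is NOK→DKK→SGD→NOK at 1.1925; arbitrage exists.

1.1925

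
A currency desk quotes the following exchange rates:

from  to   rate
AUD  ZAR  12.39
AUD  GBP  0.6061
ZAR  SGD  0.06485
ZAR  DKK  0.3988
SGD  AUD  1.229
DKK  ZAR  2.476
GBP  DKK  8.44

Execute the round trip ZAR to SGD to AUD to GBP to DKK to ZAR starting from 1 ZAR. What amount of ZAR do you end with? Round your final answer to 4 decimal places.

1.0095

1 ZAR × 0.06485 = 0.06485 SGD
0.06485 SGD × 1.229 = 0.07970065 AUD
0.07970065 AUD × 0.6061 = 0.048306563965 GBP
0.048306563965 GBP × 8.44 = 0.4077073998646 DKK
0.4077073998646 DKK × 2.476 = 1.0094835220647496 ZAR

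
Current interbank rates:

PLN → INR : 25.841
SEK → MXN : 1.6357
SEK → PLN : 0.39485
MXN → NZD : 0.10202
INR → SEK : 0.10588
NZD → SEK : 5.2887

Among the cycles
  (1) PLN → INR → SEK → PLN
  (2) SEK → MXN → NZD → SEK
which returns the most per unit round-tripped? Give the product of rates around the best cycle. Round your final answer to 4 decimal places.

1.0803

(1) 25.841 × 0.10588 × 0.39485 = 1.08033
(2) 1.6357 × 0.10202 × 5.2887 = 0.88255
Highest is cycle (1) at 1.0803 (>1, arbitrage).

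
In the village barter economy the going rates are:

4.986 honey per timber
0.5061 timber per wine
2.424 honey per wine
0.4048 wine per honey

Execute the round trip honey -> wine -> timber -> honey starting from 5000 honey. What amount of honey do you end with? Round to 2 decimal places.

5000 honey × 0.4048 = 2024 wine
2024 wine × 0.5061 = 1024.3464 timber
1024.3464 timber × 4.986 = 5107.3911504 honey

5107.39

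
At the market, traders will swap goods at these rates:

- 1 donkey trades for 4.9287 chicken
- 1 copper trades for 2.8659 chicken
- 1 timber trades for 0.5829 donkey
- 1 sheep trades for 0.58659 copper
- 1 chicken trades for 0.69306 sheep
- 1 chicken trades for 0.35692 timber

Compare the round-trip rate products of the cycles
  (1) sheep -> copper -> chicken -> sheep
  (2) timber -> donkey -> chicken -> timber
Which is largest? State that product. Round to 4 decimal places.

(1) 0.58659 × 2.8659 × 0.69306 = 1.16511
(2) 0.5829 × 4.9287 × 0.35692 = 1.02541
Highest is cycle (1) at 1.1651 (>1, arbitrage).

1.1651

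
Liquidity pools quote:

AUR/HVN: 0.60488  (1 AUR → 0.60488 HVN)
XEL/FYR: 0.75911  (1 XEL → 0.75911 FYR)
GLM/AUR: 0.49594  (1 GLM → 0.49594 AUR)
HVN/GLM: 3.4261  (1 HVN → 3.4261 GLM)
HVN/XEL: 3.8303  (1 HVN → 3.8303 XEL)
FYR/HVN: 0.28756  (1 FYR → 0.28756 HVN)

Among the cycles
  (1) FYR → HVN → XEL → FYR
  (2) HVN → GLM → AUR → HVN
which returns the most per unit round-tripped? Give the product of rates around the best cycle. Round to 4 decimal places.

1.0278

(1) 0.28756 × 3.8303 × 0.75911 = 0.83611
(2) 3.4261 × 0.49594 × 0.60488 = 1.02778
Highest is cycle (2) at 1.0278 (>1, arbitrage).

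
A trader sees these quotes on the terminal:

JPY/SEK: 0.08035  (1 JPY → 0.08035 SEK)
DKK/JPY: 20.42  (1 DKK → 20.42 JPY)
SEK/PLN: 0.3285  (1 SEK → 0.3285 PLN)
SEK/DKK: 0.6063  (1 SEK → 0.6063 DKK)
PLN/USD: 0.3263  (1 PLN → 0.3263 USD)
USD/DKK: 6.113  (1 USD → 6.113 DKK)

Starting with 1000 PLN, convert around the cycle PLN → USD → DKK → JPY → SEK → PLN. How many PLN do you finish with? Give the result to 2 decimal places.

1075.10

1000 PLN × 0.3263 = 326.3 USD
326.3 USD × 6.113 = 1994.6719 DKK
1994.6719 DKK × 20.42 = 40731.200198 JPY
40731.200198 JPY × 0.08035 = 3272.7519359093 SEK
3272.7519359093 SEK × 0.3285 = 1075.09901094620505 PLN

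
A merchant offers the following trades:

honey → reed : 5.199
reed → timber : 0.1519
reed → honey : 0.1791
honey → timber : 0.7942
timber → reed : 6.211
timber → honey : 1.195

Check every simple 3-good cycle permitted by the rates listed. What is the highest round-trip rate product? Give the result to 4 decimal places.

0.9437

reed→timber→honey→reed: 0.1519 × 1.195 × 5.199 = 0.94373
reed→honey→timber→reed: 0.1791 × 0.7942 × 6.211 = 0.88346
Maximum is reed→timber→honey→reed at 0.9437; no arbitrage — every cycle loses value.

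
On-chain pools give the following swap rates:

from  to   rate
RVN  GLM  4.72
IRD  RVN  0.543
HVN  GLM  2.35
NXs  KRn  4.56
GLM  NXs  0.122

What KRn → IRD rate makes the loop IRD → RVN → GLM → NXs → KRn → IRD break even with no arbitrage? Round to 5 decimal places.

Known legs of the cycle: 0.543 × 4.72 × 0.122 × 4.56 = 1.4258259072
For no arbitrage the full-cycle product must be 1, so the missing rate is 1 / 1.4258259072 ≈ 0.7013479.

0.70135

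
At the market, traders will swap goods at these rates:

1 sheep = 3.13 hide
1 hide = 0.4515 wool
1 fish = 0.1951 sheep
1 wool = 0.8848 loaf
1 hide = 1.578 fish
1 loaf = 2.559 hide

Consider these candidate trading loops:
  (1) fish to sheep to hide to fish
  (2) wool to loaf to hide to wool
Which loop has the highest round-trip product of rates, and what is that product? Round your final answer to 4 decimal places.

(1) 0.1951 × 3.13 × 1.578 = 0.96363
(2) 0.8848 × 2.559 × 0.4515 = 1.02229
Highest is cycle (2) at 1.0223 (>1, arbitrage).

1.0223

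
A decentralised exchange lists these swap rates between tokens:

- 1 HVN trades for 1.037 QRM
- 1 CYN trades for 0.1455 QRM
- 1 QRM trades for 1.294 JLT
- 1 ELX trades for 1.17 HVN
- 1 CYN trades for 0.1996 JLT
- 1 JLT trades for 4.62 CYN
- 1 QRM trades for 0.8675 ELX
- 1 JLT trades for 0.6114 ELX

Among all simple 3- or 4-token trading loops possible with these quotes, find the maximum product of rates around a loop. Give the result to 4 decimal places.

HVN→QRM→ELX→HVN: 1.037 × 0.8675 × 1.17 = 1.05253
HVN→QRM→JLT→ELX→HVN: 1.037 × 1.294 × 0.6114 × 1.17 = 0.95990
CYN→QRM→JLT→CYN: 0.1455 × 1.294 × 4.62 = 0.86984
Maximum is HVN→QRM→ELX→HVN at 1.0525; arbitrage exists.

1.0525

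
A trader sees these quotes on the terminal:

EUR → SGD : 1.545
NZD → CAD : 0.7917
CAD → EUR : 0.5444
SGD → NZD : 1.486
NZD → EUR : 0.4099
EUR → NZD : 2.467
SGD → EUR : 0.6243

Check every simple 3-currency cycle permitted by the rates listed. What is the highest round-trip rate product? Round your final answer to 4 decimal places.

EUR→NZD→CAD→EUR: 2.467 × 0.7917 × 0.5444 = 1.06328
SGD→NZD→EUR→SGD: 1.486 × 0.4099 × 1.545 = 0.94108
Maximum is EUR→NZD→CAD→EUR at 1.0633; arbitrage exists.

1.0633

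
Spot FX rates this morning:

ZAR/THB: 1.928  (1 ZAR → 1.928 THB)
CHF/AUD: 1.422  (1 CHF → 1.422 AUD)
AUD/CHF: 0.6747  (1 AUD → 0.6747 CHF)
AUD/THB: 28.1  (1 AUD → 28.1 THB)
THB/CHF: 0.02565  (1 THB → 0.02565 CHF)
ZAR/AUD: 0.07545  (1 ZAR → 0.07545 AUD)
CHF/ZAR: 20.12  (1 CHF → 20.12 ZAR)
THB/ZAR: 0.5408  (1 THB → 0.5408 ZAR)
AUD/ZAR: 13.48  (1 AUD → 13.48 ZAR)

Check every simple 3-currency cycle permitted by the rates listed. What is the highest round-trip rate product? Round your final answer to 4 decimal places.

THB→ZAR→AUD→THB: 0.5408 × 0.07545 × 28.1 = 1.14657
CHF→AUD→THB→CHF: 1.422 × 28.1 × 0.02565 = 1.02493
CHF→ZAR→AUD→CHF: 20.12 × 0.07545 × 0.6747 = 1.02423
CHF→ZAR→THB→CHF: 20.12 × 1.928 × 0.02565 = 0.99500
Maximum is THB→ZAR→AUD→THB at 1.1466; arbitrage exists.

1.1466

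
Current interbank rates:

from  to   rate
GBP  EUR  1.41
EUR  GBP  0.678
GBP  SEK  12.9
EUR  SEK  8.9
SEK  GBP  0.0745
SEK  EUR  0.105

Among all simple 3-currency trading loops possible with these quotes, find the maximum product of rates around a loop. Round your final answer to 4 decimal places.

0.9349

EUR→SEK→GBP→EUR: 8.9 × 0.0745 × 1.41 = 0.93490
EUR→GBP→SEK→EUR: 0.678 × 12.9 × 0.105 = 0.91835
Maximum is EUR→SEK→GBP→EUR at 0.9349; no arbitrage — every cycle loses value.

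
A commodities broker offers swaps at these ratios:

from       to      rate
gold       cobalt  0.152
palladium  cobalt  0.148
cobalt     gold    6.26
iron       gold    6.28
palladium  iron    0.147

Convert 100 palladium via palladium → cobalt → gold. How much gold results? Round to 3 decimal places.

92.648

100 palladium × 0.148 = 14.8 cobalt
14.8 cobalt × 6.26 = 92.648 gold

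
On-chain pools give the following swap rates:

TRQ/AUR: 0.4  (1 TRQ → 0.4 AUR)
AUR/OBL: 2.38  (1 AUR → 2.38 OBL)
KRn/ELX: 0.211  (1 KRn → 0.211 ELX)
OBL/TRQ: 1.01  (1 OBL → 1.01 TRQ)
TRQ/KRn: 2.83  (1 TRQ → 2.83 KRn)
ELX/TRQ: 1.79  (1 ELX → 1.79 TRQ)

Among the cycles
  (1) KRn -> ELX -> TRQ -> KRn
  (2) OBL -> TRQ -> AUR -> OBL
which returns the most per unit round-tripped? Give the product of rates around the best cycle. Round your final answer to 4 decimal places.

1.0689

(1) 0.211 × 1.79 × 2.83 = 1.06886
(2) 1.01 × 0.4 × 2.38 = 0.96152
Highest is cycle (1) at 1.0689 (>1, arbitrage).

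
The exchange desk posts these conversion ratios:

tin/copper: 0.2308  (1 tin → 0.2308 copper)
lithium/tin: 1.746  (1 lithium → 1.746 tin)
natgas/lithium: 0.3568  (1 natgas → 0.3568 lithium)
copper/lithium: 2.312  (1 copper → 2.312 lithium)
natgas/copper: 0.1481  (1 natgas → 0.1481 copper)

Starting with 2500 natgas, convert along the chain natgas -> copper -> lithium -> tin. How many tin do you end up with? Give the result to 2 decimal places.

1494.61

2500 natgas × 0.1481 = 370.25 copper
370.25 copper × 2.312 = 856.018 lithium
856.018 lithium × 1.746 = 1494.607428 tin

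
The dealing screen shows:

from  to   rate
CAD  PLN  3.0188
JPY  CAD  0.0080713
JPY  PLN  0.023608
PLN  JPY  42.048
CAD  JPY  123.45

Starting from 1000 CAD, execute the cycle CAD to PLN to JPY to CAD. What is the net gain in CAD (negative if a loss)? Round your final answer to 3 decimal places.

1000 CAD × 3.0188 = 3018.8 PLN
3018.8 PLN × 42.048 = 126934.5024 JPY
126934.5024 JPY × 0.0080713 = 1024.52644922112 CAD
Net change: 1024.52644922112 − 1000 = 24.52644922112 CAD

24.526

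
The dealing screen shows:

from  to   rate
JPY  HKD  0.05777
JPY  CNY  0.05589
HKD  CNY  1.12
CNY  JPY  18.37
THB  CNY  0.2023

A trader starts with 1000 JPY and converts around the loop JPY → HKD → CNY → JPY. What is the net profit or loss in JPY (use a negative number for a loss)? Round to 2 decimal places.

188.58

1000 JPY × 0.05777 = 57.77 HKD
57.77 HKD × 1.12 = 64.7024 CNY
64.7024 CNY × 18.37 = 1188.583088 JPY
Net change: 1188.583088 − 1000 = 188.583088 JPY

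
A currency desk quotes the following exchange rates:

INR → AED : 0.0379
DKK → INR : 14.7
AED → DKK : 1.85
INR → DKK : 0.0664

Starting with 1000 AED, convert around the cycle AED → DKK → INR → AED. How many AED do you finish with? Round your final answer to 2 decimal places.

1030.69

1000 AED × 1.85 = 1850 DKK
1850 DKK × 14.7 = 27195 INR
27195 INR × 0.0379 = 1030.6905 AED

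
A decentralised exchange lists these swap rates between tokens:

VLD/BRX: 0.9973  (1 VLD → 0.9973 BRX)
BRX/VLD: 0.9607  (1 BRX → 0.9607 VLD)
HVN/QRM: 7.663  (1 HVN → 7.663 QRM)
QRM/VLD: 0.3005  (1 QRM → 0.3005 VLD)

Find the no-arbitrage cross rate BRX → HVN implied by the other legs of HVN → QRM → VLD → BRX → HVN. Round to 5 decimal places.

Known legs of the cycle: 7.663 × 0.3005 × 0.9973 = 2.29651412495
For no arbitrage the full-cycle product must be 1, so the missing rate is 1 / 2.29651412495 ≈ 0.4354426.

0.43544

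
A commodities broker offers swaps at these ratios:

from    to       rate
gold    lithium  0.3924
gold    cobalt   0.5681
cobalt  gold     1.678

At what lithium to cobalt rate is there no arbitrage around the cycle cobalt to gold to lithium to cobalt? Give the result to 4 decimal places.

Known legs of the cycle: 1.678 × 0.3924 = 0.6584472
For no arbitrage the full-cycle product must be 1, so the missing rate is 1 / 0.6584472 ≈ 1.518725.

1.5187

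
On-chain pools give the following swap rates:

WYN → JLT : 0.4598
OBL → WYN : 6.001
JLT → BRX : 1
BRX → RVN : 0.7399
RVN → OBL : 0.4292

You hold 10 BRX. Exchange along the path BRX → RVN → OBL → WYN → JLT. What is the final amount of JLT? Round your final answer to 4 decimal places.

10 BRX × 0.7399 = 7.399 RVN
7.399 RVN × 0.4292 = 3.1756508 OBL
3.1756508 OBL × 6.001 = 19.0570804508 WYN
19.0570804508 WYN × 0.4598 = 8.76244559127784 JLT

8.7624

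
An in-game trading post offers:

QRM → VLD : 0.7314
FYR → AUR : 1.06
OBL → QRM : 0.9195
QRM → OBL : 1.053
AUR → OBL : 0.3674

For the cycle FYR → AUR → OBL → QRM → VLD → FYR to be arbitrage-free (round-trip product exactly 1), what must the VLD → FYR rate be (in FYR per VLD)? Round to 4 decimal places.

Known legs of the cycle: 1.06 × 0.3674 × 0.9195 × 0.7314 = 0.2619097746012
For no arbitrage the full-cycle product must be 1, so the missing rate is 1 / 0.2619097746012 ≈ 3.818109.

3.8181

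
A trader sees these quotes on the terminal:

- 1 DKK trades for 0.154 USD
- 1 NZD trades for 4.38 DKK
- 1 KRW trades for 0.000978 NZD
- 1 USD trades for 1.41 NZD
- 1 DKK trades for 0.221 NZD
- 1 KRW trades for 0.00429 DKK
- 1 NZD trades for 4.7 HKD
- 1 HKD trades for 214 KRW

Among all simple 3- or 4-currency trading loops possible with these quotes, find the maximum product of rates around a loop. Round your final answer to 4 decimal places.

0.9837

KRW→NZD→HKD→KRW: 0.000978 × 4.7 × 214 = 0.98367
DKK→NZD→HKD→KRW→DKK: 0.221 × 4.7 × 214 × 0.00429 = 0.95359
DKK→USD→NZD→DKK: 0.154 × 1.41 × 4.38 = 0.95107
Maximum is KRW→NZD→HKD→KRW at 0.9837; no arbitrage — every cycle loses value.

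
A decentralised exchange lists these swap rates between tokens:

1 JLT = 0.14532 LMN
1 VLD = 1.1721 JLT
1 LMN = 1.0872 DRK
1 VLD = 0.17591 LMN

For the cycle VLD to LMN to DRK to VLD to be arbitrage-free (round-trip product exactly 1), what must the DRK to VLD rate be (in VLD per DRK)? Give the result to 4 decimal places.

Known legs of the cycle: 0.17591 × 1.0872 = 0.191249352
For no arbitrage the full-cycle product must be 1, so the missing rate is 1 / 0.191249352 ≈ 5.228776.

5.2288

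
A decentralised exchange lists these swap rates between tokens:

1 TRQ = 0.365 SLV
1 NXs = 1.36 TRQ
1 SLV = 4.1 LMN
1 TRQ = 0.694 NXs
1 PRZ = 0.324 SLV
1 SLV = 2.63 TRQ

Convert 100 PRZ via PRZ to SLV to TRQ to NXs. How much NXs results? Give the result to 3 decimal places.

100 PRZ × 0.324 = 32.4 SLV
32.4 SLV × 2.63 = 85.212 TRQ
85.212 TRQ × 0.694 = 59.137128 NXs

59.137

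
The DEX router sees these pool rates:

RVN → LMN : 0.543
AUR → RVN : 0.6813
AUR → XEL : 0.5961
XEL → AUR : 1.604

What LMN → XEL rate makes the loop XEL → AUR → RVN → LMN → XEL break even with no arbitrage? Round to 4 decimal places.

Known legs of the cycle: 1.604 × 0.6813 × 0.543 = 0.5933932236
For no arbitrage the full-cycle product must be 1, so the missing rate is 1 / 0.5933932236 ≈ 1.685223.

1.6852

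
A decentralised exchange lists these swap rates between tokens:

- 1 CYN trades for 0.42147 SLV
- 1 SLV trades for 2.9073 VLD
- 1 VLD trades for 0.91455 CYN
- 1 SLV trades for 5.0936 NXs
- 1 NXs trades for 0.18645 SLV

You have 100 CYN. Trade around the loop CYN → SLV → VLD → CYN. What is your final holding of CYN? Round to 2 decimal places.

100 CYN × 0.42147 = 42.147 SLV
42.147 SLV × 2.9073 = 122.5339731 VLD
122.5339731 VLD × 0.91455 = 112.063445098605 CYN

112.06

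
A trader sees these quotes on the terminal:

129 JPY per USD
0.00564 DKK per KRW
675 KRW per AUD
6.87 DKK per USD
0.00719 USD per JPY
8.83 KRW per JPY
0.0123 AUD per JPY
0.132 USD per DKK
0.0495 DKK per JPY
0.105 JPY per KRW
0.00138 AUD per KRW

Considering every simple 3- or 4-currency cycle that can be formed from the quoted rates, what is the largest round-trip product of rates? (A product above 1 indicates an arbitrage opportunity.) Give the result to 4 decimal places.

0.8718

JPY→AUD→KRW→JPY: 0.0123 × 675 × 0.105 = 0.87176
JPY→KRW→DKK→USD→JPY: 8.83 × 0.00564 × 0.132 × 129 = 0.84801
JPY→DKK→USD→JPY: 0.0495 × 0.132 × 129 = 0.84289
Maximum is JPY→AUD→KRW→JPY at 0.8718; no arbitrage — every cycle loses value.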